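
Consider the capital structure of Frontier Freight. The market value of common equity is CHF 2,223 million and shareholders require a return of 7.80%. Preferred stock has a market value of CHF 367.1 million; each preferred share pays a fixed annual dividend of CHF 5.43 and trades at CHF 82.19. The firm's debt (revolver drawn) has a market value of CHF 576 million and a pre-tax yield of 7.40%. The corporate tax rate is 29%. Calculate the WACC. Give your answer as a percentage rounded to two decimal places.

Cost of preferred: Rp = 5.43 / 82.19 = 6.6066%.
Total capital V = 2223 + 367.1 + 576 = 3166.1.
Equity: weight = 2223/3166.1 = 0.7021; cost = 7.8%.
Preferred: weight = 367.1/3166.1 = 0.1159; cost = 6.6066%.
Revolver drawn: weight = 576/3166.1 = 0.1819; after-tax cost = 7.4% × (1 − 29%) = 5.2540%.
WACC = 0.7021 × 7.8000% + 0.1159 × 6.6066% + 0.1819 × 5.2540% = 7.1984%.

7.20%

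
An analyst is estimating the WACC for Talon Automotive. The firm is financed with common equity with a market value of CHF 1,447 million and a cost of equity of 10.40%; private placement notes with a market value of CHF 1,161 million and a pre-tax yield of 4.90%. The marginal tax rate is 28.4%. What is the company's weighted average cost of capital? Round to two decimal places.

7.33%

Total capital V = 1447 + 1161 = 2608.
Equity: weight = 1447/2608 = 0.5548; cost = 10.4%.
Private placement notes: weight = 1161/2608 = 0.4452; after-tax cost = 4.9% × (1 − 28.4%) = 3.5084%.
WACC = 0.5548 × 10.4000% + 0.4452 × 3.5084% = 7.3321%.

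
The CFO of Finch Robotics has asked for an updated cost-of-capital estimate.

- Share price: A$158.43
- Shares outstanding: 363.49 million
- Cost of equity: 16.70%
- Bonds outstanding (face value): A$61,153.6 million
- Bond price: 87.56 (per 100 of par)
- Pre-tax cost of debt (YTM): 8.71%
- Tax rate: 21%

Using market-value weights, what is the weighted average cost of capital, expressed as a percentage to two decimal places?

11.97%

Market value of equity E = 158.43 × 363.49m = 57587.7207m. Market value of debt D = 61153.6m × 87.56/100 = 53546.09216m.
Total capital V = 57587.7207 + 53546.09216 = 111133.81286.
Equity: weight = 57587.7207/111133.81286 = 0.5182; cost = 16.7%.
Bonds outstanding: weight = 53546.09216/111133.81286 = 0.4818; after-tax cost = 8.71% × (1 − 21%) = 6.8809%.
WACC = 0.5182 × 16.7000% + 0.4818 × 6.8809% = 11.9690%.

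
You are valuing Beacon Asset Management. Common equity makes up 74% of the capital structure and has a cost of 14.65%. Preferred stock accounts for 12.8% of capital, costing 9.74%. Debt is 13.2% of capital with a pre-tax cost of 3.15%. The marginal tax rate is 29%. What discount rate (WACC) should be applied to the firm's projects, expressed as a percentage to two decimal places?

After-tax cost of debt = 3.15% × (1 − 29%) = 2.2365%.
WACC = 0.740 × 14.6500% + 0.128 × 9.7400% + 0.132 × 2.2365% = 12.3829%.

12.38%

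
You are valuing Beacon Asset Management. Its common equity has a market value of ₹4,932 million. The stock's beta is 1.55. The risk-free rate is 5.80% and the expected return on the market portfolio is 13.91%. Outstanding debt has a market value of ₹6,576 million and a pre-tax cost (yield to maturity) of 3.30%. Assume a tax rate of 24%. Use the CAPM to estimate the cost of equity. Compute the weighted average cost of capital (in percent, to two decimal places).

Market risk premium = 13.91% − 5.8% = 8.11%.
Cost of equity via CAPM: Re = 5.8% + 1.55 × 8.11% = 18.3705%.
Total capital V = 4932 + 6576 = 11508.
Equity: weight = 4932/11508 = 0.4286; cost = 18.3705%.
Debt: weight = 6576/11508 = 0.5714; after-tax cost = 3.3% × (1 − 24%) = 2.5080%.
WACC = 0.4286 × 18.3705% + 0.5714 × 2.5080% = 9.3062%.

9.31%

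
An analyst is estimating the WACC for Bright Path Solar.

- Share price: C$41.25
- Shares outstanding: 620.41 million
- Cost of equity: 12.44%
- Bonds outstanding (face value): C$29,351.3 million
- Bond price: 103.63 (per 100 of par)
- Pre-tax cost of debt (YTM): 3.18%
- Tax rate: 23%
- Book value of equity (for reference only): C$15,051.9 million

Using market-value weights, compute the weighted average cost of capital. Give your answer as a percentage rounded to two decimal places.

7.01%

Market value of equity E = 41.25 × 620.41m = 25591.9125m. Market value of debt D = 29351.3m × 103.63/100 = 30416.75219m.
Total capital V = 25591.9125 + 30416.75219 = 56008.66469.
Equity: weight = 25591.9125/56008.66469 = 0.4569; cost = 12.44%.
Bonds outstanding: weight = 30416.75219/56008.66469 = 0.5431; after-tax cost = 3.18% × (1 − 23%) = 2.4486%.
WACC = 0.4569 × 12.4400% + 0.5431 × 2.4486% = 7.0139%.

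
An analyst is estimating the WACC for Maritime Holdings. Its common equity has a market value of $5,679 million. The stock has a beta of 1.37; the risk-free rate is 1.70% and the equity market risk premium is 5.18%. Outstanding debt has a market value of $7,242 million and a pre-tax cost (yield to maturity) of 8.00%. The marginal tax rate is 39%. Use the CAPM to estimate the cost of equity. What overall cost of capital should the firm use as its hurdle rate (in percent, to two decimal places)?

Cost of equity via CAPM: Re = 1.7% + 1.37 × 5.18% = 8.7966%.
Total capital V = 5679 + 7242 = 12921.
Equity: weight = 5679/12921 = 0.4395; cost = 8.7966%.
Debt: weight = 7242/12921 = 0.5605; after-tax cost = 8% × (1 − 39%) = 4.8800%.
WACC = 0.4395 × 8.7966% + 0.5605 × 4.8800% = 6.6014%.

6.60%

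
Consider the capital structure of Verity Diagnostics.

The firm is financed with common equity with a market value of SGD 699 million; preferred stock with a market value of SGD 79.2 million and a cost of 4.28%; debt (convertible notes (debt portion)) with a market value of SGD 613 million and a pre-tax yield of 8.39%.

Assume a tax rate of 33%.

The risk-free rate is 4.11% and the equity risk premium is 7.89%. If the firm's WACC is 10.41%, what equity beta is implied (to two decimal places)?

Total capital V = 699 + 79.2 + 613 = 1391.2.
Equity weight = 699/1391.2 = 0.5024.
Preferred weight = 79.2/1391.2 = 0.0569.
Convertible notes (debt portion) weight = 613/1391.2 = 0.4406.
Debt contribution = 0.4406 × 8.39% × (1 − 33%) = 2.4769%.
Preferred contribution = 0.0569 × 4.28% = 0.2437%.
Required equity contribution = 10.41% − 2.7206% = 7.6894%  ⇒  Re = 15.3041%.
CAPM: 15.3041% = 4.11% + β × 7.89%  ⇒  β = 1.4188.

1.42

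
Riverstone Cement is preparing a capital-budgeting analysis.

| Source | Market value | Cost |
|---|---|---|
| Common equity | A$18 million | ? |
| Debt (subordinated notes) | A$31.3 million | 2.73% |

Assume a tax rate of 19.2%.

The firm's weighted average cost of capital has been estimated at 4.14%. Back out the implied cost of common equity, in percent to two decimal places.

Total capital V = 18 + 31.3 = 49.3.
Equity weight = 18/49.3 = 0.3651.
Subordinated notes weight = 31.3/49.3 = 0.6349.
Debt contribution = 0.6349 × 2.73% × (1 − 19.2%) = 1.4005%.
Required equity contribution = 4.14% − 1.4005% = 2.7395%.
Re = 2.7395% / 0.3651 = 7.5033%.

7.50%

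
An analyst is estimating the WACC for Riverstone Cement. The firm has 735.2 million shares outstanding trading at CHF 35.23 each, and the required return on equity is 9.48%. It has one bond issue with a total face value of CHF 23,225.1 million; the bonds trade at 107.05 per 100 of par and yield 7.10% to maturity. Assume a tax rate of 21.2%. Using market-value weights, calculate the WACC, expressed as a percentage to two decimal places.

Market value of equity E = 35.23 × 735.2m = 25901.096m. Market value of debt D = 23225.1m × 107.05/100 = 24862.46955m.
Total capital V = 25901.096 + 24862.46955 = 50763.56555.
Equity: weight = 25901.096/50763.56555 = 0.5102; cost = 9.48%.
Bonds outstanding: weight = 24862.46955/50763.56555 = 0.4898; after-tax cost = 7.1% × (1 − 21.2%) = 5.5948%.
WACC = 0.5102 × 9.4800% + 0.4898 × 5.5948% = 7.5771%.

7.58%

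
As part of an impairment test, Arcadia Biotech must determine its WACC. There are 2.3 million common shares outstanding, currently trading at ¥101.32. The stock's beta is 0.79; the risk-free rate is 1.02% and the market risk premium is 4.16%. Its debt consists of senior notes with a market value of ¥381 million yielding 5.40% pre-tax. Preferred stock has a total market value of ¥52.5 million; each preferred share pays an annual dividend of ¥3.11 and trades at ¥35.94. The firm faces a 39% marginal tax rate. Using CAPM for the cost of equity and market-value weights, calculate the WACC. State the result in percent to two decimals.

Cost of equity via CAPM: Re = 1.02% + 0.79 × 4.16% = 4.3064%.
Cost of preferred: Rp = 3.11 / 35.94 = 8.6533%.
Market value of equity E = 101.32 × 2.3m = 233.036m.
Total capital V = 233.036 + 52.5 + 381 = 666.536.
Equity: weight = 233.036/666.536 = 0.3496; cost = 4.3064%.
Preferred: weight = 52.5/666.536 = 0.0788; cost = 8.6533%.
Senior notes: weight = 381/666.536 = 0.5716; after-tax cost = 5.4% × (1 − 39%) = 3.2940%.
WACC = 0.3496 × 4.3064% + 0.0788 × 8.6533% + 0.5716 × 3.2940% = 4.0701%.

4.07%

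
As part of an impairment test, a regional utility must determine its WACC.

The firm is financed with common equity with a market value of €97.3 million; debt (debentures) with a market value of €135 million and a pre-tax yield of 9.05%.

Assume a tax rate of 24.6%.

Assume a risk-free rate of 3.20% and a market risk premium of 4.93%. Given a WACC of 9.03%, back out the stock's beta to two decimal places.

Total capital V = 97.3 + 135 = 232.3.
Equity weight = 97.3/232.3 = 0.4189.
Debentures weight = 135/232.3 = 0.5811.
Debt contribution = 0.5811 × 9.05% × (1 − 24.6%) = 3.9656%.
Required equity contribution = 9.03% − 3.9656% = 5.0644%  ⇒  Re = 12.0912%.
CAPM: 12.0912% = 3.2% + β × 4.93%  ⇒  β = 1.8035.

1.80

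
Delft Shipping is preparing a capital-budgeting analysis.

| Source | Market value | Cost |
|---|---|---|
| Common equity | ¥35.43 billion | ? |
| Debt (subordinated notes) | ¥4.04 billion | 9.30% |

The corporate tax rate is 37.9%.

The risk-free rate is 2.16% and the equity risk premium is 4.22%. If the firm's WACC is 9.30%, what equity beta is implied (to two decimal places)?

1.79

Total capital V = 35.43 + 4.04 = 39.47.
Equity weight = 35.43/39.47 = 0.8976.
Subordinated notes weight = 4.04/39.47 = 0.1024.
Debt contribution = 0.1024 × 9.3% × (1 − 37.9%) = 0.5911%.
Required equity contribution = 9.3% − 0.5911% = 8.7089%  ⇒  Re = 9.7019%.
CAPM: 9.7019% = 2.16% + β × 4.22%  ⇒  β = 1.7872.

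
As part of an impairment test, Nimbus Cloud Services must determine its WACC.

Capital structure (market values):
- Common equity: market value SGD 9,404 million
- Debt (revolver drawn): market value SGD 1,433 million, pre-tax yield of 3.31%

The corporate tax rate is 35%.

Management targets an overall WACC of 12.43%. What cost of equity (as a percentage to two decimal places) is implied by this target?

Total capital V = 9404 + 1433 = 10837.
Equity weight = 9404/10837 = 0.8678.
Revolver drawn weight = 1433/10837 = 0.1322.
Debt contribution = 0.1322 × 3.31% × (1 − 35%) = 0.2845%.
Required equity contribution = 12.43% − 0.2845% = 12.1455%.
Re = 12.1455% / 0.8678 = 13.9963%.

14.00%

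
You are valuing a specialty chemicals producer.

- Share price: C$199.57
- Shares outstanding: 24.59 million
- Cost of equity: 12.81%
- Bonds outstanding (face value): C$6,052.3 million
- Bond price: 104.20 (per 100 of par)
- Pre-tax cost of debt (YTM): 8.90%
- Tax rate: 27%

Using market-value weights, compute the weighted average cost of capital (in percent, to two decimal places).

Market value of equity E = 199.57 × 24.59m = 4907.4263m. Market value of debt D = 6052.3m × 104.2/100 = 6306.4966m.
Total capital V = 4907.4263 + 6306.4966 = 11213.9229.
Equity: weight = 4907.4263/11213.9229 = 0.4376; cost = 12.81%.
Bonds outstanding: weight = 6306.4966/11213.9229 = 0.5624; after-tax cost = 8.9% × (1 − 27%) = 6.4970%.
WACC = 0.4376 × 12.8100% + 0.5624 × 6.4970% = 9.2597%.

9.26%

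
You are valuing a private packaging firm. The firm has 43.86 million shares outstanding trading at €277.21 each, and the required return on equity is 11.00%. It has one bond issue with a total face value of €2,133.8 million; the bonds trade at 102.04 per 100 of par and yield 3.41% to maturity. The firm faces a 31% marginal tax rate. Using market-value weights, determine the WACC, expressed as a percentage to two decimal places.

Market value of equity E = 277.21 × 43.86m = 12158.4306m. Market value of debt D = 2133.8m × 102.04/100 = 2177.32952m.
Total capital V = 12158.4306 + 2177.32952 = 14335.76012.
Equity: weight = 12158.4306/14335.76012 = 0.8481; cost = 11%.
Bonds outstanding: weight = 2177.32952/14335.76012 = 0.1519; after-tax cost = 3.41% × (1 − 31%) = 2.3529%.
WACC = 0.8481 × 11.0000% + 0.1519 × 2.3529% = 9.6867%.

9.69%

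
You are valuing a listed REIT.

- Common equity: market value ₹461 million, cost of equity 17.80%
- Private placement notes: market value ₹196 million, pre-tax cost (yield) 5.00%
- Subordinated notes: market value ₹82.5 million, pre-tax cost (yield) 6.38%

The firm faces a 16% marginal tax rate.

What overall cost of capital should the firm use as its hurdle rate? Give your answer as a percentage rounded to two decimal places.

12.81%

Total capital V = 461 + 196 + 82.5 = 739.5.
Equity: weight = 461/739.5 = 0.6234; cost = 17.8%.
Private placement notes: weight = 196/739.5 = 0.2650; after-tax cost = 5% × (1 − 16%) = 4.2000%.
Subordinated notes: weight = 82.5/739.5 = 0.1116; after-tax cost = 6.38% × (1 − 16%) = 5.3592%.
WACC = 0.6234 × 17.8000% + 0.2650 × 4.2000% + 0.1116 × 5.3592% = 12.8075%.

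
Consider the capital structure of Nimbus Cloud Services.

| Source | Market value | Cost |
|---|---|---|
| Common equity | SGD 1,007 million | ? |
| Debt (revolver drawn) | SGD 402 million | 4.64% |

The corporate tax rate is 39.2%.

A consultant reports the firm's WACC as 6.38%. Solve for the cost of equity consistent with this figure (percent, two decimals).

Total capital V = 1007 + 402 = 1409.
Equity weight = 1007/1409 = 0.7147.
Revolver drawn weight = 402/1409 = 0.2853.
Debt contribution = 0.2853 × 4.64% × (1 − 39.2%) = 0.8049%.
Required equity contribution = 6.38% − 0.8049% = 5.5751%.
Re = 5.5751% / 0.7147 = 7.8007%.

7.80%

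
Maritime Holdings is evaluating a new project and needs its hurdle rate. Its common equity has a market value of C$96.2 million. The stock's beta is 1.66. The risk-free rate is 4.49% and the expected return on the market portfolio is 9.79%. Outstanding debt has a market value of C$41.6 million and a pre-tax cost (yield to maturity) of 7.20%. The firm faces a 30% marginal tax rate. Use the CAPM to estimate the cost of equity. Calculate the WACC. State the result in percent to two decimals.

Market risk premium = 9.79% − 4.49% = 5.3%.
Cost of equity via CAPM: Re = 4.49% + 1.66 × 5.3% = 13.2880%.
Total capital V = 96.2 + 41.6 = 137.8.
Equity: weight = 96.2/137.8 = 0.6981; cost = 13.288%.
Debt: weight = 41.6/137.8 = 0.3019; after-tax cost = 7.2% × (1 − 30%) = 5.0400%.
WACC = 0.6981 × 13.2880% + 0.3019 × 5.0400% = 10.7980%.

10.80%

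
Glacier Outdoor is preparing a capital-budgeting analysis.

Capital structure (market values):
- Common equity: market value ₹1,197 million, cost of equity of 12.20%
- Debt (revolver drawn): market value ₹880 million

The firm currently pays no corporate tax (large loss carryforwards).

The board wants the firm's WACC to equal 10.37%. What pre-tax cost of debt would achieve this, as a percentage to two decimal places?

7.88%

Total capital V = 1197 + 880 = 2077.
Equity weight = 1197/2077 = 0.5763.
Revolver drawn weight = 880/2077 = 0.4237.
Equity contribution = 0.5763 × 12.2% = 7.0310%.
Remaining for debt = 10.37% − 7.0310% = 3.3390%.
Rd × (1 − 0%) × 0.4237 = 3.3390%  ⇒  Rd = 7.8808%.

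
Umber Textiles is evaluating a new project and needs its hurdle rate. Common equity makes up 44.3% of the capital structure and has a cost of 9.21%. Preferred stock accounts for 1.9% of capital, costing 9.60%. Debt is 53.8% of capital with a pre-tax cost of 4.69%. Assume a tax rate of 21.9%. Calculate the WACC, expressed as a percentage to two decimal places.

6.23%

After-tax cost of debt = 4.69% × (1 − 21.9%) = 3.6629%.
WACC = 0.443 × 9.2100% + 0.019 × 9.6000% + 0.538 × 3.6629% = 6.2331%.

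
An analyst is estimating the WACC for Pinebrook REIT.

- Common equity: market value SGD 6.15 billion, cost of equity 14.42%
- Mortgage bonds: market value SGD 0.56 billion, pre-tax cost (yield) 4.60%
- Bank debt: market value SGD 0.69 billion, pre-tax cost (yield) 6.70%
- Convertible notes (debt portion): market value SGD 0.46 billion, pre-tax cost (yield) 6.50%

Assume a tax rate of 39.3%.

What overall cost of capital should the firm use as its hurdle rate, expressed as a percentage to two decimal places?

Total capital V = 6.15 + 0.56 + 0.69 + 0.46 = 7.86.
Equity: weight = 6.15/7.86 = 0.7824; cost = 14.42%.
Mortgage bonds: weight = 0.56/7.86 = 0.0712; after-tax cost = 4.6% × (1 − 39.3%) = 2.7922%.
Bank debt: weight = 0.69/7.86 = 0.0878; after-tax cost = 6.7% × (1 − 39.3%) = 4.0669%.
Convertible notes (debt portion): weight = 0.46/7.86 = 0.0585; after-tax cost = 6.5% × (1 − 39.3%) = 3.9455%.
WACC = 0.7824 × 14.4200% + 0.0712 × 2.7922% + 0.0878 × 4.0669% + 0.0585 × 3.9455% = 12.0697%.

12.07%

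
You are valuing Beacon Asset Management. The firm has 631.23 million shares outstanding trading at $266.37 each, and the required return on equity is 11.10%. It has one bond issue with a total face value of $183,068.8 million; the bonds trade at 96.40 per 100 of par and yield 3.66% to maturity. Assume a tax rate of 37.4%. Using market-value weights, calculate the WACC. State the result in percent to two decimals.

6.59%

Market value of equity E = 266.37 × 631.23m = 168140.7351m. Market value of debt D = 183068.8m × 96.4/100 = 176478.3232m.
Total capital V = 168140.7351 + 176478.3232 = 344619.0583.
Equity: weight = 168140.7351/344619.0583 = 0.4879; cost = 11.1%.
Bonds outstanding: weight = 176478.3232/344619.0583 = 0.5121; after-tax cost = 3.66% × (1 − 37.4%) = 2.2912%.
WACC = 0.4879 × 11.1000% + 0.5121 × 2.2912% = 6.5890%.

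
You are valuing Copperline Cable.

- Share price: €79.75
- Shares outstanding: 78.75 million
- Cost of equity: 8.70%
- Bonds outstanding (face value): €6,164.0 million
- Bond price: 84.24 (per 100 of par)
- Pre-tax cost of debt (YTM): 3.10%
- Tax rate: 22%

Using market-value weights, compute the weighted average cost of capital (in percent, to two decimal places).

5.86%

Market value of equity E = 79.75 × 78.75m = 6280.3125m. Market value of debt D = 6164m × 84.24/100 = 5192.5536m.
Total capital V = 6280.3125 + 5192.5536 = 11472.8661.
Equity: weight = 6280.3125/11472.8661 = 0.5474; cost = 8.7%.
Bonds outstanding: weight = 5192.5536/11472.8661 = 0.4526; after-tax cost = 3.1% × (1 − 22%) = 2.4180%.
WACC = 0.5474 × 8.7000% + 0.4526 × 2.4180% = 5.8568%.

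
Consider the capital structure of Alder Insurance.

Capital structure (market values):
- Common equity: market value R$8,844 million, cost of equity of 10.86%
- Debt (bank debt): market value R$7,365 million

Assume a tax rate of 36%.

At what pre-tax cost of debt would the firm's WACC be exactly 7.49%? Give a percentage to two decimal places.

5.38%

Total capital V = 8844 + 7365 = 16209.
Equity weight = 8844/16209 = 0.5456.
Bank debt weight = 7365/16209 = 0.4544.
Equity contribution = 0.5456 × 10.86% = 5.9255%.
Remaining for debt = 7.49% − 5.9255% = 1.5645%.
Rd × (1 − 36%) × 0.4544 = 1.5645%  ⇒  Rd = 5.3801%.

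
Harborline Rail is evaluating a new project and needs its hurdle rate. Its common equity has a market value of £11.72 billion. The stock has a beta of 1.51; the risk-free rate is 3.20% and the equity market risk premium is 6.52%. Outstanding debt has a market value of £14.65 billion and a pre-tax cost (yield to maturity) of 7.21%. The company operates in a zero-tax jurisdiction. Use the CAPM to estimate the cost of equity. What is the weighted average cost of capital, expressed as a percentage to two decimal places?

Cost of equity via CAPM: Re = 3.2% + 1.51 × 6.52% = 13.0452%.
Total capital V = 11.72 + 14.65 = 26.37.
Equity: weight = 11.72/26.37 = 0.4444; cost = 13.0452%.
Debt: weight = 14.65/26.37 = 0.5556; after-tax cost = 7.21% × (1 − 0%) = 7.2100%.
WACC = 0.4444 × 13.0452% + 0.5556 × 7.2100% = 9.8034%.

9.80%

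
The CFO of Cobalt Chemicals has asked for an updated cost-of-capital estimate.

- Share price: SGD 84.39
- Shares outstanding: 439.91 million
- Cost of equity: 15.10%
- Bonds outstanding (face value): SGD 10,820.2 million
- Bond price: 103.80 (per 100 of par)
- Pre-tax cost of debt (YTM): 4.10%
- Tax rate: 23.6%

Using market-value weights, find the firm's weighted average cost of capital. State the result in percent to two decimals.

Market value of equity E = 84.39 × 439.91m = 37124.0049m. Market value of debt D = 10820.2m × 103.8/100 = 11231.3676m.
Total capital V = 37124.0049 + 11231.3676 = 48355.3725.
Equity: weight = 37124.0049/48355.3725 = 0.7677; cost = 15.1%.
Bonds outstanding: weight = 11231.3676/48355.3725 = 0.2323; after-tax cost = 4.1% × (1 − 23.6%) = 3.1324%.
WACC = 0.7677 × 15.1000% + 0.2323 × 3.1324% = 12.3203%.

12.32%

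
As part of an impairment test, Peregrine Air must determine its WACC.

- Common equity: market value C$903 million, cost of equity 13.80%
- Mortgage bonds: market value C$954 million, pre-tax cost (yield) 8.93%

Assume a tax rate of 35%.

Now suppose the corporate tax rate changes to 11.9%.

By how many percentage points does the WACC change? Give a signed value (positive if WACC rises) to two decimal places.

Current WACC:
Total capital V = 903 + 954 = 1857.
Equity: weight = 903/1857 = 0.4863; cost = 13.8%.
Mortgage bonds: weight = 954/1857 = 0.5137; after-tax cost = 8.93% × (1 − 35%) = 5.8045%.
WACC = 0.4863 × 13.8000% + 0.5137 × 5.8045% = 9.6925%.
After the change:
Total capital V = 903 + 954 = 1857.
Equity: weight = 903/1857 = 0.4863; cost = 13.8%.
Mortgage bonds: weight = 954/1857 = 0.5137; after-tax cost = 8.93% × (1 − 11.9%) = 7.8673%.
WACC = 0.4863 × 13.8000% + 0.5137 × 7.8673% = 10.7522%.
Change in WACC = 10.7522% − 9.6925% = 1.0597 pp.

+1.06 pp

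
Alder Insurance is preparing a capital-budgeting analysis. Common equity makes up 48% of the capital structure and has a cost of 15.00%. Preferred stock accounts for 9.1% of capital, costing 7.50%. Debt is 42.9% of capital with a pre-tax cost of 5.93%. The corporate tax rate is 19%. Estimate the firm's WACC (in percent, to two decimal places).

After-tax cost of debt = 5.93% × (1 − 19%) = 4.8033%.
WACC = 0.480 × 15.0000% + 0.091 × 7.5000% + 0.429 × 4.8033% = 9.9431%.

9.94%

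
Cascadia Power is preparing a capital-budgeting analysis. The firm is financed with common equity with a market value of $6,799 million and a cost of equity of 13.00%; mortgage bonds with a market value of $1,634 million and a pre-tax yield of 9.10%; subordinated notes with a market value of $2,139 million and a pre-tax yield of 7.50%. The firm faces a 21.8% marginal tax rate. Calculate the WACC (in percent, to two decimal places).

Total capital V = 6799 + 1634 + 2139 = 10572.
Equity: weight = 6799/10572 = 0.6431; cost = 13%.
Mortgage bonds: weight = 1634/10572 = 0.1546; after-tax cost = 9.1% × (1 − 21.8%) = 7.1162%.
Subordinated notes: weight = 2139/10572 = 0.2023; after-tax cost = 7.5% × (1 − 21.8%) = 5.8650%.
WACC = 0.6431 × 13.0000% + 0.1546 × 7.1162% + 0.2023 × 5.8650% = 10.6470%.

10.65%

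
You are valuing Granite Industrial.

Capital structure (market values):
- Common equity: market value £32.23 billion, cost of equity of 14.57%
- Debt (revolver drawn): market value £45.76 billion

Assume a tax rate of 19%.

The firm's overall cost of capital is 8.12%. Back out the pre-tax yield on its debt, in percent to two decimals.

4.42%

Total capital V = 32.23 + 45.76 = 77.99.
Equity weight = 32.23/77.99 = 0.4133.
Revolver drawn weight = 45.76/77.99 = 0.5867.
Equity contribution = 0.4133 × 14.57% = 6.0212%.
Remaining for debt = 8.12% − 6.0212% = 2.0988%.
Rd × (1 − 19%) × 0.5867 = 2.0988%  ⇒  Rd = 4.4162%.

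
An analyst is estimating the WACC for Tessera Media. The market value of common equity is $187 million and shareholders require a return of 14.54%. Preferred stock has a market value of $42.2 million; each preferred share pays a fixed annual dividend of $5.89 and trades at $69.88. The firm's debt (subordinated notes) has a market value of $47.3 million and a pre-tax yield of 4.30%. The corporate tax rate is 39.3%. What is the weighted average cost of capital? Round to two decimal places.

Cost of preferred: Rp = 5.89 / 69.88 = 8.4287%.
Total capital V = 187 + 42.2 + 47.3 = 276.5.
Equity: weight = 187/276.5 = 0.6763; cost = 14.54%.
Preferred: weight = 42.2/276.5 = 0.1526; cost = 8.4287%.
Subordinated notes: weight = 47.3/276.5 = 0.1711; after-tax cost = 4.3% × (1 − 39.3%) = 2.6101%.
WACC = 0.6763 × 14.5400% + 0.1526 × 8.4287% + 0.1711 × 2.6101% = 11.5665%.

11.57%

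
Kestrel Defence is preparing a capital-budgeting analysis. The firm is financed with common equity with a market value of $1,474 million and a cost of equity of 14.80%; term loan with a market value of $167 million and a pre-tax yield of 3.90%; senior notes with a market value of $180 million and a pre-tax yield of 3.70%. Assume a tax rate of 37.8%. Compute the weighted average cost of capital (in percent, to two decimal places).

12.43%

Total capital V = 1474 + 167 + 180 = 1821.
Equity: weight = 1474/1821 = 0.8094; cost = 14.8%.
Term loan: weight = 167/1821 = 0.0917; after-tax cost = 3.9% × (1 − 37.8%) = 2.4258%.
Senior notes: weight = 180/1821 = 0.0988; after-tax cost = 3.7% × (1 − 37.8%) = 2.3014%.
WACC = 0.8094 × 14.8000% + 0.0917 × 2.4258% + 0.0988 × 2.3014% = 12.4297%.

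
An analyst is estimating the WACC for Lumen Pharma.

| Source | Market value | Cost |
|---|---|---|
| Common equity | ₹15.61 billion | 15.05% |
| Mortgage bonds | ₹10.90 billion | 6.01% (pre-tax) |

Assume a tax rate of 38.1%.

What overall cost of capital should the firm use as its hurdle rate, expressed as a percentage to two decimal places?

10.39%

Total capital V = 15.61 + 10.9 = 26.51.
Equity: weight = 15.61/26.51 = 0.5888; cost = 15.05%.
Mortgage bonds: weight = 10.9/26.51 = 0.4112; after-tax cost = 6.01% × (1 − 38.1%) = 3.7202%.
WACC = 0.5888 × 15.0500% + 0.4112 × 3.7202% = 10.3916%.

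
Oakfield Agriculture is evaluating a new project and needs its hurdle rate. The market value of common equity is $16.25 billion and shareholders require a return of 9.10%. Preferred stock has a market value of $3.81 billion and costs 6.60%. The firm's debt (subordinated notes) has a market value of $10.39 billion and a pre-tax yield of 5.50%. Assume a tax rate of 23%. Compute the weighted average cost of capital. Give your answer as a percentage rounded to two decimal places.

Total capital V = 16.25 + 3.81 + 10.39 = 30.45.
Equity: weight = 16.25/30.45 = 0.5337; cost = 9.1%.
Preferred: weight = 3.81/30.45 = 0.1251; cost = 6.6%.
Subordinated notes: weight = 10.39/30.45 = 0.3412; after-tax cost = 5.5% × (1 − 23%) = 4.2350%.
WACC = 0.5337 × 9.1000% + 0.1251 × 6.6000% + 0.3412 × 4.2350% = 7.1272%.

7.13%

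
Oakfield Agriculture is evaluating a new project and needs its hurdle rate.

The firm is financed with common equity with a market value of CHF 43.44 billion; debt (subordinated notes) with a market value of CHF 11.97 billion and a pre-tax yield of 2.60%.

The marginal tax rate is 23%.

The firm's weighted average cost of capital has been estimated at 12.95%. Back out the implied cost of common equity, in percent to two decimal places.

15.97%

Total capital V = 43.44 + 11.97 = 55.41.
Equity weight = 43.44/55.41 = 0.7840.
Subordinated notes weight = 11.97/55.41 = 0.2160.
Debt contribution = 0.2160 × 2.6% × (1 − 23%) = 0.4325%.
Required equity contribution = 12.95% − 0.4325% = 12.5175%.
Re = 12.5175% / 0.7840 = 15.9667%.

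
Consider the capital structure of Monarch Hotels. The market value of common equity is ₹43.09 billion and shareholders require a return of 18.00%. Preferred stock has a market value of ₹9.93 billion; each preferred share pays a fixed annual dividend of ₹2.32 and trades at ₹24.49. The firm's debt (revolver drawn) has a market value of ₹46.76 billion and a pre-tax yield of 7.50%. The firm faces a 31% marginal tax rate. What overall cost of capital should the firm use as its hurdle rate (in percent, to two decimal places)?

Cost of preferred: Rp = 2.32 / 24.49 = 9.4733%.
Total capital V = 43.09 + 9.93 + 46.76 = 99.78.
Equity: weight = 43.09/99.78 = 0.4319; cost = 18%.
Preferred: weight = 9.93/99.78 = 0.0995; cost = 9.4733%.
Revolver drawn: weight = 46.76/99.78 = 0.4686; after-tax cost = 7.5% × (1 − 31%) = 5.1750%.
WACC = 0.4319 × 18.0000% + 0.0995 × 9.4733% + 0.4686 × 5.1750% = 11.1412%.

11.14%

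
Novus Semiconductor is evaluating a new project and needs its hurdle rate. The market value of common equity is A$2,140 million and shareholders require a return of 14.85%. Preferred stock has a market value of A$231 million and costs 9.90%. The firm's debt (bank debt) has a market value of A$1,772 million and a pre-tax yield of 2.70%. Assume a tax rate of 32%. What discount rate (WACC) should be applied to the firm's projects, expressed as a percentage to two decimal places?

Total capital V = 2140 + 231 + 1772 = 4143.
Equity: weight = 2140/4143 = 0.5165; cost = 14.85%.
Preferred: weight = 231/4143 = 0.0558; cost = 9.9%.
Bank debt: weight = 1772/4143 = 0.4277; after-tax cost = 2.7% × (1 − 32%) = 1.8360%.
WACC = 0.5165 × 14.8500% + 0.0558 × 9.9000% + 0.4277 × 1.8360% = 9.0078%.

9.01%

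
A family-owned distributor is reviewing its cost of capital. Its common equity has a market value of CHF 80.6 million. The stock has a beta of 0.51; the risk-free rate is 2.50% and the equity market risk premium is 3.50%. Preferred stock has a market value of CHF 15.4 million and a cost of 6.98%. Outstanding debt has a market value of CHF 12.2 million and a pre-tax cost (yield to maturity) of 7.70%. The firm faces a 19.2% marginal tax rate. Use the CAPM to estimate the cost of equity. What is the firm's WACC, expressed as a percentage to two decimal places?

Cost of equity via CAPM: Re = 2.5% + 0.51 × 3.5% = 4.2850%.
Total capital V = 80.6 + 15.4 + 12.2 = 108.2.
Equity: weight = 80.6/108.2 = 0.7449; cost = 4.285%.
Preferred: weight = 15.4/108.2 = 0.1423; cost = 6.98%.
Debt: weight = 12.2/108.2 = 0.1128; after-tax cost = 7.7% × (1 − 19.2%) = 6.2216%.
WACC = 0.7449 × 4.2850% + 0.1423 × 6.9800% + 0.1128 × 6.2216% = 4.8869%.

4.89%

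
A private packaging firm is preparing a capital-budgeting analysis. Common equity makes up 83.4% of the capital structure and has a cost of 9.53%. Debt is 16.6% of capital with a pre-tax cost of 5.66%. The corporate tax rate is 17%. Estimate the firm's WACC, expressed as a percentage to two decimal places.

8.73%

After-tax cost of debt = 5.66% × (1 − 17%) = 4.6978%.
WACC = 0.834 × 9.5300% + 0.166 × 4.6978% = 8.7279%.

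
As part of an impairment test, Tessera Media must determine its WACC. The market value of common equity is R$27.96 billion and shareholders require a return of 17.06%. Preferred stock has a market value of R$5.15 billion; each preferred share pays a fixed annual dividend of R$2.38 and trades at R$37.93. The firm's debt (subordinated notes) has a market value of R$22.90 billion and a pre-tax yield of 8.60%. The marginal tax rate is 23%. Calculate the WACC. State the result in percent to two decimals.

11.80%

Cost of preferred: Rp = 2.38 / 37.93 = 6.2747%.
Total capital V = 27.96 + 5.15 + 22.9 = 56.01.
Equity: weight = 27.96/56.01 = 0.4992; cost = 17.06%.
Preferred: weight = 5.15/56.01 = 0.0919; cost = 6.2747%.
Subordinated notes: weight = 22.9/56.01 = 0.4089; after-tax cost = 8.6% × (1 − 23%) = 6.6220%.
WACC = 0.4992 × 17.0600% + 0.0919 × 6.2747% + 0.4089 × 6.6220% = 11.8007%.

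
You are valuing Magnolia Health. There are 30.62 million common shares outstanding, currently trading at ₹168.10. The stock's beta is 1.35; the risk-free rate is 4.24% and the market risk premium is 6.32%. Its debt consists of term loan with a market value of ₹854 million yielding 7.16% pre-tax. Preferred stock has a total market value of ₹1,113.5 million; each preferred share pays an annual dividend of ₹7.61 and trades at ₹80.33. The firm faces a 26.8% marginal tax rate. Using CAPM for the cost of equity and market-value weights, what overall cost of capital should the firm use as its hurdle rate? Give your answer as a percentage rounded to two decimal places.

Cost of equity via CAPM: Re = 4.24% + 1.35 × 6.32% = 12.7720%.
Cost of preferred: Rp = 7.61 / 80.33 = 9.4734%.
Market value of equity E = 168.1 × 30.62m = 5147.222m.
Total capital V = 5147.222 + 1113.5 + 854 = 7114.722.
Equity: weight = 5147.222/7114.722 = 0.7235; cost = 12.772%.
Preferred: weight = 1113.5/7114.722 = 0.1565; cost = 9.4734%.
Term loan: weight = 854/7114.722 = 0.1200; after-tax cost = 7.16% × (1 − 26.8%) = 5.2411%.
WACC = 0.7235 × 12.7720% + 0.1565 × 9.4734% + 0.1200 × 5.2411% = 11.3518%.

11.35%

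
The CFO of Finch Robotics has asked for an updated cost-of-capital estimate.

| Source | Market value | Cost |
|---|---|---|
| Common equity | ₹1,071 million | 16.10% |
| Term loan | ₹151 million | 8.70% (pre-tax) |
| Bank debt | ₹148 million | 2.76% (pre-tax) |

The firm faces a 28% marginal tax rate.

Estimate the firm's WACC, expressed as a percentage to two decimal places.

13.49%

Total capital V = 1071 + 151 + 148 = 1370.
Equity: weight = 1071/1370 = 0.7818; cost = 16.1%.
Term loan: weight = 151/1370 = 0.1102; after-tax cost = 8.7% × (1 − 28%) = 6.2640%.
Bank debt: weight = 148/1370 = 0.1080; after-tax cost = 2.76% × (1 − 28%) = 1.9872%.
WACC = 0.7818 × 16.1000% + 0.1102 × 6.2640% + 0.1080 × 1.9872% = 13.4913%.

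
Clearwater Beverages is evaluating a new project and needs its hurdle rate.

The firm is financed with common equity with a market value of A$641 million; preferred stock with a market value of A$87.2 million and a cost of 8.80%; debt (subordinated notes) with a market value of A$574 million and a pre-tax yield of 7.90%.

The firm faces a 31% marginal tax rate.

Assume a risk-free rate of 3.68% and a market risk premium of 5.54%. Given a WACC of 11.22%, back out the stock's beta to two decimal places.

Total capital V = 641 + 87.2 + 574 = 1302.2.
Equity weight = 641/1302.2 = 0.4922.
Preferred weight = 87.2/1302.2 = 0.0670.
Subordinated notes weight = 574/1302.2 = 0.4408.
Debt contribution = 0.4408 × 7.9% × (1 − 31%) = 2.4028%.
Preferred contribution = 0.0670 × 8.8% = 0.5893%.
Required equity contribution = 11.22% − 2.9920% = 8.2280%  ⇒  Re = 16.7152%.
CAPM: 16.7152% = 3.68% + β × 5.54%  ⇒  β = 2.3529.

2.35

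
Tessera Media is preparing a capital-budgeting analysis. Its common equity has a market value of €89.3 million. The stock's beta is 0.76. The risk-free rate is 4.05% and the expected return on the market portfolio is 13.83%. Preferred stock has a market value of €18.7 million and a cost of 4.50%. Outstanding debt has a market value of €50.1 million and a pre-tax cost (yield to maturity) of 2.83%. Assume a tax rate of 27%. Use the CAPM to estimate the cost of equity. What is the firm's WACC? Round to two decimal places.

7.67%

Market risk premium = 13.83% − 4.05% = 9.78%.
Cost of equity via CAPM: Re = 4.05% + 0.76 × 9.78% = 11.4828%.
Total capital V = 89.3 + 18.7 + 50.1 = 158.1.
Equity: weight = 89.3/158.1 = 0.5648; cost = 11.4828%.
Preferred: weight = 18.7/158.1 = 0.1183; cost = 4.5%.
Debt: weight = 50.1/158.1 = 0.3169; after-tax cost = 2.83% × (1 − 27%) = 2.0659%.
WACC = 0.5648 × 11.4828% + 0.1183 × 4.5000% + 0.3169 × 2.0659% = 7.6728%.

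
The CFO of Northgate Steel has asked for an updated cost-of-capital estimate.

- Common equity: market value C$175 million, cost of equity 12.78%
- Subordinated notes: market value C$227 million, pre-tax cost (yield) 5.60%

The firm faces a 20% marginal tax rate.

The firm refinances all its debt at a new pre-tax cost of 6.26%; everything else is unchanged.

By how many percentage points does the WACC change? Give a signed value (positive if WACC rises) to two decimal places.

+0.30 pp

Current WACC:
Total capital V = 175 + 227 = 402.
Equity: weight = 175/402 = 0.4353; cost = 12.78%.
Subordinated notes: weight = 227/402 = 0.5647; after-tax cost = 5.6% × (1 − 20%) = 4.4800%.
WACC = 0.4353 × 12.7800% + 0.5647 × 4.4800% = 8.0932%.
After the change:
Total capital V = 175 + 227 = 402.
Equity: weight = 175/402 = 0.4353; cost = 12.78%.
Subordinated notes: weight = 227/402 = 0.5647; after-tax cost = 6.26% × (1 − 20%) = 5.0080%.
WACC = 0.4353 × 12.7800% + 0.5647 × 5.0080% = 8.3913%.
Change in WACC = 8.3913% − 8.0932% = 0.2981 pp.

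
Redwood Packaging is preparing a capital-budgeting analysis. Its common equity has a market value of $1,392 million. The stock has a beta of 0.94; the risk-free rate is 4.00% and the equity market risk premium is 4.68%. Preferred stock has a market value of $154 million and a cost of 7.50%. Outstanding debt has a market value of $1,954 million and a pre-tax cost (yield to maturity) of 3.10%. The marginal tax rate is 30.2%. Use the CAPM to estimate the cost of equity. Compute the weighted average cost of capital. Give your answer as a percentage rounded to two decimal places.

Cost of equity via CAPM: Re = 4.0% + 0.94 × 4.68% = 8.3992%.
Total capital V = 1392 + 154 + 1954 = 3500.
Equity: weight = 1392/3500 = 0.3977; cost = 8.3992%.
Preferred: weight = 154/3500 = 0.0440; cost = 7.5%.
Debt: weight = 1954/3500 = 0.5583; after-tax cost = 3.1% × (1 − 30.2%) = 2.1638%.
WACC = 0.3977 × 8.3992% + 0.0440 × 7.5000% + 0.5583 × 2.1638% = 4.8785%.

4.88%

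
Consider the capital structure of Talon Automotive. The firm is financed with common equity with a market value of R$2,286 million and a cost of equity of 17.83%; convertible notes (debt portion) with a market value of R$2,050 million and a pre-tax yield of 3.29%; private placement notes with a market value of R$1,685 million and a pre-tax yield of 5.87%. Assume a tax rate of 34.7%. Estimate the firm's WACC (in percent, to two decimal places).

8.57%

Total capital V = 2286 + 2050 + 1685 = 6021.
Equity: weight = 2286/6021 = 0.3797; cost = 17.83%.
Convertible notes (debt portion): weight = 2050/6021 = 0.3405; after-tax cost = 3.29% × (1 − 34.7%) = 2.1484%.
Private placement notes: weight = 1685/6021 = 0.2799; after-tax cost = 5.87% × (1 − 34.7%) = 3.8331%.
WACC = 0.3797 × 17.8300% + 0.3405 × 2.1484% + 0.2799 × 3.8331% = 8.5737%.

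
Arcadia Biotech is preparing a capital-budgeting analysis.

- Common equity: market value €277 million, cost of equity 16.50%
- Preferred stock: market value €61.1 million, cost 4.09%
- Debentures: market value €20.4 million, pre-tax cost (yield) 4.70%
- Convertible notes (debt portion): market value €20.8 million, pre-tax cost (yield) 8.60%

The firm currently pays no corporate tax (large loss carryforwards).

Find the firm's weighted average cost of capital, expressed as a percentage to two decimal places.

13.43%

Total capital V = 277 + 61.1 + 20.4 + 20.8 = 379.3.
Equity: weight = 277/379.3 = 0.7303; cost = 16.5%.
Preferred: weight = 61.1/379.3 = 0.1611; cost = 4.09%.
Debentures: weight = 20.4/379.3 = 0.0538; after-tax cost = 4.7% × (1 − 0%) = 4.7000%.
Convertible notes (debt portion): weight = 20.8/379.3 = 0.0548; after-tax cost = 8.6% × (1 − 0%) = 8.6000%.
WACC = 0.7303 × 16.5000% + 0.1611 × 4.0900% + 0.0538 × 4.7000% + 0.0548 × 8.6000% = 13.4331%.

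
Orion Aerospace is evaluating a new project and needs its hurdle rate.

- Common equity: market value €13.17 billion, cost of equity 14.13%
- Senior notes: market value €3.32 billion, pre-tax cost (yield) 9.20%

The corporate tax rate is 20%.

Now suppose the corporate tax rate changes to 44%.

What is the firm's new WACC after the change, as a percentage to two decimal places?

After the change:
Total capital V = 13.17 + 3.32 = 16.49.
Equity: weight = 13.17/16.49 = 0.7987; cost = 14.13%.
Senior notes: weight = 3.32/16.49 = 0.2013; after-tax cost = 9.2% × (1 − 44%) = 5.1520%.
WACC = 0.7987 × 14.1300% + 0.2013 × 5.1520% = 12.3224%.

12.32%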